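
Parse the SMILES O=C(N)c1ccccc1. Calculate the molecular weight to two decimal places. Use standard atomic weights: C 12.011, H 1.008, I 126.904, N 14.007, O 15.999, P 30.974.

First, the molecular formula is C7H7NO (counting implicit H from valence).
  C: 7 × 12.011 = 84.077
  H: 7 × 1.008 = 7.056
  N: 1 × 14.007 = 14.007
  O: 1 × 15.999 = 15.999
Sum: 7×12.011 + 7×1.008 + 1×14.007 + 1×15.999 = 121.139 → 121.14 g/mol.

121.14 g/mol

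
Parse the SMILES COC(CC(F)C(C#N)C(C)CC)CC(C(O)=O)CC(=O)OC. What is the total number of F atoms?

1

Scan the SMILES for F atoms (remember two-letter symbols like Cl and Br are single atoms).
Fluorine count: 1.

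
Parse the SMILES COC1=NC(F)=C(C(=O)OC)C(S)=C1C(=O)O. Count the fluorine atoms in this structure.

Scan the SMILES for F atoms (remember two-letter symbols like Cl and Br are single atoms).
Fluorine count: 1.

1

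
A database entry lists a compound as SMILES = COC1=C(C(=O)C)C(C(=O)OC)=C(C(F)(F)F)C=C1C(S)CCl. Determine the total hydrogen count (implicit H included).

14

Walk through each heavy atom and fill implicit hydrogens from standard valence (C 4, N 3, O 2, S 2, halogen 1):
  atom 1: C, bond orders sum to 1 (valence 4) → 3 H
  atom 2: O, bond orders sum to 2 (valence 2) → 0 H
  atom 3: C, bond orders sum to 4 (valence 4) → 0 H
  atom 4: C, bond orders sum to 4 (valence 4) → 0 H
  atom 5: C, bond orders sum to 4 (valence 4) → 0 H
  atom 6: O, bond orders sum to 2 (valence 2) → 0 H
  atom 7: C, bond orders sum to 1 (valence 4) → 3 H
  atom 8: C, bond orders sum to 4 (valence 4) → 0 H
  atom 9: C, bond orders sum to 4 (valence 4) → 0 H
  atom 10: O, bond orders sum to 2 (valence 2) → 0 H
  atom 11: O, bond orders sum to 2 (valence 2) → 0 H
  atom 12: C, bond orders sum to 1 (valence 4) → 3 H
  atom 13: C, bond orders sum to 4 (valence 4) → 0 H
  atom 14: C, bond orders sum to 4 (valence 4) → 0 H
  atom 15: F (halogen, monovalent) → 0 H
  atom 16: F (halogen, monovalent) → 0 H
  atom 17: F (halogen, monovalent) → 0 H
  atom 18: C, bond orders sum to 3 (valence 4) → 1 H
  atom 19: C, bond orders sum to 4 (valence 4) → 0 H
  atom 20: C, bond orders sum to 3 (valence 4) → 1 H
  atom 21: S, bond orders sum to 1 (valence 2) → 1 H
  atom 22: C, bond orders sum to 2 (valence 4) → 2 H
  atom 23: Cl (halogen, monovalent) → 0 H
Total hydrogens: 14.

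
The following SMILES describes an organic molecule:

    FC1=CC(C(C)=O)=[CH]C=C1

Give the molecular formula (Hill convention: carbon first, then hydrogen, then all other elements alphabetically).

Walk through each heavy atom and fill implicit hydrogens from standard valence (C 4, N 3, O 2, S 2, halogen 1):
  atom 1: F (halogen, monovalent) → 0 H
  atom 2: C, bond orders sum to 4 (valence 4) → 0 H
  atom 3: C, bond orders sum to 3 (valence 4) → 1 H
  atom 4: C, bond orders sum to 4 (valence 4) → 0 H
  atom 5: C, bond orders sum to 4 (valence 4) → 0 H
  atom 6: C, bond orders sum to 1 (valence 4) → 3 H
  atom 7: O, bond orders sum to 2 (valence 2) → 0 H
  atom 8: C with explicit H count 1
  atom 9: C, bond orders sum to 3 (valence 4) → 1 H
  atom 10: C, bond orders sum to 3 (valence 4) → 1 H
Totals → C:8, H:7, F:1, O:1.

C8H7FO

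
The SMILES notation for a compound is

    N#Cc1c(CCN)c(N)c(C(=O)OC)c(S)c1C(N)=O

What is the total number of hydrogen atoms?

14

Walk through each heavy atom and fill implicit hydrogens from standard valence (C 4, N 3, O 2, S 2, halogen 1); for lowercase aromatic atoms, an aromatic c carries 1 H when it has two neighbours and 0 H with three, and aromatic n carries 0 H:
  atom 1: N, bond orders sum to 3 (valence 3) → 0 H
  atom 2: C, bond orders sum to 4 (valence 4) → 0 H
  atom 3: aromatic c, 3 neighbours → 0 H
  atom 4: aromatic c, 3 neighbours → 0 H
  atom 5: C, bond orders sum to 2 (valence 4) → 2 H
  atom 6: C, bond orders sum to 2 (valence 4) → 2 H
  atom 7: N, bond orders sum to 1 (valence 3) → 2 H
  atom 8: aromatic c, 3 neighbours → 0 H
  atom 9: N, bond orders sum to 1 (valence 3) → 2 H
  atom 10: aromatic c, 3 neighbours → 0 H
  atom 11: C, bond orders sum to 4 (valence 4) → 0 H
  atom 12: O, bond orders sum to 2 (valence 2) → 0 H
  atom 13: O, bond orders sum to 2 (valence 2) → 0 H
  atom 14: C, bond orders sum to 1 (valence 4) → 3 H
  atom 15: aromatic c, 3 neighbours → 0 H
  atom 16: S, bond orders sum to 1 (valence 2) → 1 H
  atom 17: aromatic c, 3 neighbours → 0 H
  atom 18: C, bond orders sum to 4 (valence 4) → 0 H
  atom 19: N, bond orders sum to 1 (valence 3) → 2 H
  atom 20: O, bond orders sum to 2 (valence 2) → 0 H
Total hydrogens: 14.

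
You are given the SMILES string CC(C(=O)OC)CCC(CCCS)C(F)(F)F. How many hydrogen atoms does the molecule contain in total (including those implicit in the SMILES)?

Walk through each heavy atom and fill implicit hydrogens from standard valence (C 4, N 3, O 2, S 2, halogen 1):
  atom 1: C, bond orders sum to 1 (valence 4) → 3 H
  atom 2: C, bond orders sum to 3 (valence 4) → 1 H
  atom 3: C, bond orders sum to 4 (valence 4) → 0 H
  atom 4: O, bond orders sum to 2 (valence 2) → 0 H
  atom 5: O, bond orders sum to 2 (valence 2) → 0 H
  atom 6: C, bond orders sum to 1 (valence 4) → 3 H
  atom 7: C, bond orders sum to 2 (valence 4) → 2 H
  atom 8: C, bond orders sum to 2 (valence 4) → 2 H
  atom 9: C, bond orders sum to 3 (valence 4) → 1 H
  atom 10: C, bond orders sum to 2 (valence 4) → 2 H
  atom 11: C, bond orders sum to 2 (valence 4) → 2 H
  atom 12: C, bond orders sum to 2 (valence 4) → 2 H
  atom 13: S, bond orders sum to 1 (valence 2) → 1 H
  atom 14: C, bond orders sum to 4 (valence 4) → 0 H
  atom 15: F (halogen, monovalent) → 0 H
  atom 16: F (halogen, monovalent) → 0 H
  atom 17: F (halogen, monovalent) → 0 H
Total hydrogens: 19.

19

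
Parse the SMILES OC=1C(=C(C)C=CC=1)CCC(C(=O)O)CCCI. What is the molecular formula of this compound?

Walk through each heavy atom and fill implicit hydrogens from standard valence (C 4, N 3, O 2, S 2, halogen 1):
  atom 1: O, bond orders sum to 1 (valence 2) → 1 H
  atom 2: C, bond orders sum to 4 (valence 4) → 0 H
  atom 3: C, bond orders sum to 4 (valence 4) → 0 H
  atom 4: C, bond orders sum to 4 (valence 4) → 0 H
  atom 5: C, bond orders sum to 1 (valence 4) → 3 H
  atom 6: C, bond orders sum to 3 (valence 4) → 1 H
  atom 7: C, bond orders sum to 3 (valence 4) → 1 H
  atom 8: C, bond orders sum to 3 (valence 4) → 1 H
  atom 9: C, bond orders sum to 2 (valence 4) → 2 H
  atom 10: C, bond orders sum to 2 (valence 4) → 2 H
  atom 11: C, bond orders sum to 3 (valence 4) → 1 H
  atom 12: C, bond orders sum to 4 (valence 4) → 0 H
  atom 13: O, bond orders sum to 2 (valence 2) → 0 H
  atom 14: O, bond orders sum to 1 (valence 2) → 1 H
  atom 15: C, bond orders sum to 2 (valence 4) → 2 H
  atom 16: C, bond orders sum to 2 (valence 4) → 2 H
  atom 17: C, bond orders sum to 2 (valence 4) → 2 H
  atom 18: I (halogen, monovalent) → 0 H
Totals → C:14, H:19, I:1, O:3.
In Hill order: C14H19IO3.

C14H19IO3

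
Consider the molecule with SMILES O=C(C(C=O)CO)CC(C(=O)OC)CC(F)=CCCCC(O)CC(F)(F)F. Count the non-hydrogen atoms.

27

Every atom symbol written in the SMILES (organic subset) is one heavy atom; implicit H are not written.
Heavy atoms by element → C:17, F:4, O:6.
Total: 27.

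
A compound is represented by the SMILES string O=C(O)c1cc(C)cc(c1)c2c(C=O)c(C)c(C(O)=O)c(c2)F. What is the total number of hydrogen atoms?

13

Walk through each heavy atom and fill implicit hydrogens from standard valence (C 4, N 3, O 2, S 2, halogen 1); for lowercase aromatic atoms, an aromatic c carries 1 H when it has two neighbours and 0 H with three, and aromatic n carries 0 H:
  atom 1: O, bond orders sum to 2 (valence 2) → 0 H
  atom 2: C, bond orders sum to 4 (valence 4) → 0 H
  atom 3: O, bond orders sum to 1 (valence 2) → 1 H
  atom 4: aromatic c, 3 neighbours → 0 H
  atom 5: aromatic c, 2 neighbours → 1 H
  atom 6: aromatic c, 3 neighbours → 0 H
  atom 7: C, bond orders sum to 1 (valence 4) → 3 H
  atom 8: aromatic c, 2 neighbours → 1 H
  atom 9: aromatic c, 3 neighbours → 0 H
  atom 10: aromatic c, 2 neighbours → 1 H
  atom 11: aromatic c, 3 neighbours → 0 H
  atom 12: aromatic c, 3 neighbours → 0 H
  atom 13: C, bond orders sum to 3 (valence 4) → 1 H
  atom 14: O, bond orders sum to 2 (valence 2) → 0 H
  atom 15: aromatic c, 3 neighbours → 0 H
  atom 16: C, bond orders sum to 1 (valence 4) → 3 H
  atom 17: aromatic c, 3 neighbours → 0 H
  atom 18: C, bond orders sum to 4 (valence 4) → 0 H
  atom 19: O, bond orders sum to 1 (valence 2) → 1 H
  atom 20: O, bond orders sum to 2 (valence 2) → 0 H
  atom 21: aromatic c, 3 neighbours → 0 H
  atom 22: aromatic c, 2 neighbours → 1 H
  atom 23: F (halogen, monovalent) → 0 H
Total hydrogens: 13.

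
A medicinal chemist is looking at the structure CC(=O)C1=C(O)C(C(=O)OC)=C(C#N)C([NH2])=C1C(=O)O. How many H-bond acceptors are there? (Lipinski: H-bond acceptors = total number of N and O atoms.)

8

N atoms: 2; O atoms: 6.
Lipinski HBA = 2 + 6 = 8.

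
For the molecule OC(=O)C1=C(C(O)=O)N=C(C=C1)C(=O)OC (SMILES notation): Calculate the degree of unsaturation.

7

Molecular formula: C9H7NO6.
DoU = (2C + 2 + N − H − X) / 2, where X is the halogen count and O/S are ignored.
    = (2·9 + 2 + 1 − 7 − 0) / 2 = 14 / 2 = 7.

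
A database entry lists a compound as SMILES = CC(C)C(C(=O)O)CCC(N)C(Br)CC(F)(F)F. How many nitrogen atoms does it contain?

Scan the SMILES for N atoms (remember two-letter symbols like Cl and Br are single atoms).
Nitrogen count: 1.

1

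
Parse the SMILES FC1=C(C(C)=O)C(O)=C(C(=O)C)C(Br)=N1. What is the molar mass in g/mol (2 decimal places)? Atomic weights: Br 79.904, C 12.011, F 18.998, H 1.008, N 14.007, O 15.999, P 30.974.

276.06 g/mol

First, the molecular formula is C9H7BrFNO3 (counting implicit H from valence).
  Br: 1 × 79.904 = 79.904
  C: 9 × 12.011 = 108.099
  F: 1 × 18.998 = 18.998
  H: 7 × 1.008 = 7.056
  N: 1 × 14.007 = 14.007
  O: 3 × 15.999 = 47.997
Sum: 1×79.904 + 9×12.011 + 1×18.998 + 7×1.008 + 1×14.007 + 3×15.999 = 276.061 → 276.06 g/mol.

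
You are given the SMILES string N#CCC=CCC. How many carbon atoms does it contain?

Count every carbon token in the SMILES (each C, including those in ring-closure positions and inside branches).
Carbon count: 6.

6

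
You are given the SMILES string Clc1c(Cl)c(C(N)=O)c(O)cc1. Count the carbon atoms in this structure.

7

Count every carbon token in the SMILES (each C, including those in ring-closure positions and inside branches).
Carbon count: 7.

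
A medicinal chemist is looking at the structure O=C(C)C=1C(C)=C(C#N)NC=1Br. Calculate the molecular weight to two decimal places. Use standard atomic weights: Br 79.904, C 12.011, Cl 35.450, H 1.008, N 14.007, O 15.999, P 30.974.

First, the molecular formula is C8H7BrN2O (counting implicit H from valence).
  Br: 1 × 79.904 = 79.904
  C: 8 × 12.011 = 96.088
  H: 7 × 1.008 = 7.056
  N: 2 × 14.007 = 28.014
  O: 1 × 15.999 = 15.999
Sum: 1×79.904 + 8×12.011 + 7×1.008 + 2×14.007 + 1×15.999 = 227.061 → 227.06 g/mol.

227.06 g/mol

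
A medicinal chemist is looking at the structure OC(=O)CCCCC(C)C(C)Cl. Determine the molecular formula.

Walk through each heavy atom and fill implicit hydrogens from standard valence (C 4, N 3, O 2, S 2, halogen 1):
  atom 1: O, bond orders sum to 1 (valence 2) → 1 H
  atom 2: C, bond orders sum to 4 (valence 4) → 0 H
  atom 3: O, bond orders sum to 2 (valence 2) → 0 H
  atom 4: C, bond orders sum to 2 (valence 4) → 2 H
  atom 5: C, bond orders sum to 2 (valence 4) → 2 H
  atom 6: C, bond orders sum to 2 (valence 4) → 2 H
  atom 7: C, bond orders sum to 2 (valence 4) → 2 H
  atom 8: C, bond orders sum to 3 (valence 4) → 1 H
  atom 9: C, bond orders sum to 1 (valence 4) → 3 H
  atom 10: C, bond orders sum to 3 (valence 4) → 1 H
  atom 11: C, bond orders sum to 1 (valence 4) → 3 H
  atom 12: Cl (halogen, monovalent) → 0 H
Totals → C:9, H:17, Cl:1, O:2.

C9H17ClO2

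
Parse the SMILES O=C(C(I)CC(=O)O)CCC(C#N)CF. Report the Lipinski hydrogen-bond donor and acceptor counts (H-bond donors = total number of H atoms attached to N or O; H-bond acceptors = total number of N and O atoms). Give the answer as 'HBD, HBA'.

Donors: find every N or O and count the H atoms it carries.
  atom 1 (O): bond orders sum to 2 → 0 H
  atom 7 (O): bond orders sum to 2 → 0 H
  atom 8 (O): bond orders sum to 1 → 1 H
  atom 13 (N): bond orders sum to 3 → 0 H
Lipinski HBD = 1.
Acceptors: N atoms = 1, O atoms = 3 → HBA = 4.

1, 4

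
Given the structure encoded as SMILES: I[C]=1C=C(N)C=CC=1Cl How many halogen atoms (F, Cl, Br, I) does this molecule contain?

Halogen atoms appear at heavy-atom positions 1, 9 (1×Cl, 1×I).
Other groups present: 1 primary amine.
Halogen count: 2.

2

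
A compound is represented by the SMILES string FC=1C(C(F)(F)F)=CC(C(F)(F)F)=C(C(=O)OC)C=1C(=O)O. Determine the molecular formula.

C11H5F7O4

Walk through each heavy atom and fill implicit hydrogens from standard valence (C 4, N 3, O 2, S 2, halogen 1):
  atom 1: F (halogen, monovalent) → 0 H
  atom 2: C, bond orders sum to 4 (valence 4) → 0 H
  atom 3: C, bond orders sum to 4 (valence 4) → 0 H
  atom 4: C, bond orders sum to 4 (valence 4) → 0 H
  atom 5: F (halogen, monovalent) → 0 H
  atom 6: F (halogen, monovalent) → 0 H
  atom 7: F (halogen, monovalent) → 0 H
  atom 8: C, bond orders sum to 3 (valence 4) → 1 H
  atom 9: C, bond orders sum to 4 (valence 4) → 0 H
  atom 10: C, bond orders sum to 4 (valence 4) → 0 H
  atom 11: F (halogen, monovalent) → 0 H
  atom 12: F (halogen, monovalent) → 0 H
  atom 13: F (halogen, monovalent) → 0 H
  atom 14: C, bond orders sum to 4 (valence 4) → 0 H
  atom 15: C, bond orders sum to 4 (valence 4) → 0 H
  atom 16: O, bond orders sum to 2 (valence 2) → 0 H
  atom 17: O, bond orders sum to 2 (valence 2) → 0 H
  atom 18: C, bond orders sum to 1 (valence 4) → 3 H
  atom 19: C, bond orders sum to 4 (valence 4) → 0 H
  atom 20: C, bond orders sum to 4 (valence 4) → 0 H
  atom 21: O, bond orders sum to 2 (valence 2) → 0 H
  atom 22: O, bond orders sum to 1 (valence 2) → 1 H
Totals → C:11, H:5, F:7, O:4.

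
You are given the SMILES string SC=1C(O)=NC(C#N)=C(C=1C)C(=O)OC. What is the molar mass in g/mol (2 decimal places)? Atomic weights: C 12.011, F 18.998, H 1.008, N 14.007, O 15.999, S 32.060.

First, the molecular formula is C9H8N2O3S (counting implicit H from valence).
  C: 9 × 12.011 = 108.099
  H: 8 × 1.008 = 8.064
  N: 2 × 14.007 = 28.014
  O: 3 × 15.999 = 47.997
  S: 1 × 32.060 = 32.060
Sum: 9×12.011 + 8×1.008 + 2×14.007 + 3×15.999 + 1×32.060 = 224.234 → 224.23 g/mol.

224.23 g/mol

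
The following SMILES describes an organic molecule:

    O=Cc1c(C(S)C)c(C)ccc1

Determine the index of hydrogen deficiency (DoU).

5

Molecular formula: C10H12OS.
DoU = (2C + 2 + N − H − X) / 2, where X is the halogen count and O/S are ignored.
    = (2·10 + 2 + 0 − 12 − 0) / 2 = 10 / 2 = 5.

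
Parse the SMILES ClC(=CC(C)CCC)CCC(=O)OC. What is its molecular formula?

C11H19ClO2

Walk through each heavy atom and fill implicit hydrogens from standard valence (C 4, N 3, O 2, S 2, halogen 1):
  atom 1: Cl (halogen, monovalent) → 0 H
  atom 2: C, bond orders sum to 4 (valence 4) → 0 H
  atom 3: C, bond orders sum to 3 (valence 4) → 1 H
  atom 4: C, bond orders sum to 3 (valence 4) → 1 H
  atom 5: C, bond orders sum to 1 (valence 4) → 3 H
  atom 6: C, bond orders sum to 2 (valence 4) → 2 H
  atom 7: C, bond orders sum to 2 (valence 4) → 2 H
  atom 8: C, bond orders sum to 1 (valence 4) → 3 H
  atom 9: C, bond orders sum to 2 (valence 4) → 2 H
  atom 10: C, bond orders sum to 2 (valence 4) → 2 H
  atom 11: C, bond orders sum to 4 (valence 4) → 0 H
  atom 12: O, bond orders sum to 2 (valence 2) → 0 H
  atom 13: O, bond orders sum to 2 (valence 2) → 0 H
  atom 14: C, bond orders sum to 1 (valence 4) → 3 H
Totals → C:11, H:19, Cl:1, O:2.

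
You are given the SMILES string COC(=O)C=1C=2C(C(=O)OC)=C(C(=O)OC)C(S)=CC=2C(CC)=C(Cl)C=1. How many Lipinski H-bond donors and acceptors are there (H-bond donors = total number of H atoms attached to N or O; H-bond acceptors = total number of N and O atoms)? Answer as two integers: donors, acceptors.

Donors: find every N or O and count the H atoms it carries.
  atom 2 (O): bond orders sum to 2 → 0 H
  atom 4 (O): bond orders sum to 2 → 0 H
  atom 9 (O): bond orders sum to 2 → 0 H
  atom 10 (O): bond orders sum to 2 → 0 H
  atom 14 (O): bond orders sum to 2 → 0 H
  atom 15 (O): bond orders sum to 2 → 0 H
Lipinski HBD = 0.
Acceptors: N atoms = 0, O atoms = 6 → HBA = 6.

0, 6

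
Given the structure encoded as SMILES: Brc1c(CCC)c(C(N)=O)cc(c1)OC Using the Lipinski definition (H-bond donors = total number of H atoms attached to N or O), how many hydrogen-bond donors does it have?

Donors: find every N or O and count the H atoms it carries.
  atom 9 (N): bond orders sum to 1 → 2 H
  atom 10 (O): bond orders sum to 2 → 0 H
  atom 14 (O): bond orders sum to 2 → 0 H
Lipinski HBD = 2.

2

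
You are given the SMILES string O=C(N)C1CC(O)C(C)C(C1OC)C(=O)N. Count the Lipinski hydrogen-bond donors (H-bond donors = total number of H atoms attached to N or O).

Donors: find every N or O and count the H atoms it carries.
  atom 1 (O): bond orders sum to 2 → 0 H
  atom 3 (N): bond orders sum to 1 → 2 H
  atom 7 (O): bond orders sum to 1 → 1 H
  atom 12 (O): bond orders sum to 2 → 0 H
  atom 15 (O): bond orders sum to 2 → 0 H
  atom 16 (N): bond orders sum to 1 → 2 H
Lipinski HBD = 5.

5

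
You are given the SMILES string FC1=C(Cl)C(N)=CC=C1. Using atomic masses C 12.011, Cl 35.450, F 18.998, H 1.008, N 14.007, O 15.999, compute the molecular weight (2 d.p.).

First, the molecular formula is C6H5ClFN (counting implicit H from valence).
  C: 6 × 12.011 = 72.066
  Cl: 1 × 35.450 = 35.450
  F: 1 × 18.998 = 18.998
  H: 5 × 1.008 = 5.040
  N: 1 × 14.007 = 14.007
Sum: 6×12.011 + 1×35.450 + 1×18.998 + 5×1.008 + 1×14.007 = 145.561 → 145.56 g/mol.

145.56 g/mol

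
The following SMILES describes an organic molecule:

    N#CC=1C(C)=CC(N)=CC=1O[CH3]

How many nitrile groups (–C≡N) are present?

1

The nitrile motif appears at heavy-atom position 2 in the SMILES.
Other groups present: 1 ether, 1 primary amine.
Nitrile count: 1.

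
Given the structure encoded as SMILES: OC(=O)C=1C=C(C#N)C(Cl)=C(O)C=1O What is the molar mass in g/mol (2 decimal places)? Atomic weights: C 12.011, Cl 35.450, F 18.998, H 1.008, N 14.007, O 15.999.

213.57 g/mol

First, the molecular formula is C8H4ClNO4 (counting implicit H from valence).
  C: 8 × 12.011 = 96.088
  Cl: 1 × 35.450 = 35.450
  H: 4 × 1.008 = 4.032
  N: 1 × 14.007 = 14.007
  O: 4 × 15.999 = 63.996
Sum: 8×12.011 + 1×35.450 + 4×1.008 + 1×14.007 + 4×15.999 = 213.573 → 213.57 g/mol.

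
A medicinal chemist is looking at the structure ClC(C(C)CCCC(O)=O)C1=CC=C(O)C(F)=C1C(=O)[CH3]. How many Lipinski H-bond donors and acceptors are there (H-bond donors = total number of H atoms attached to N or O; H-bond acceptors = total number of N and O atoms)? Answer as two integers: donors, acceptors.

Donors: find every N or O and count the H atoms it carries.
  atom 9 (O): bond orders sum to 1 → 1 H
  atom 10 (O): bond orders sum to 2 → 0 H
  atom 15 (O): bond orders sum to 1 → 1 H
  atom 20 (O): bond orders sum to 2 → 0 H
Lipinski HBD = 2.
Acceptors: N atoms = 0, O atoms = 4 → HBA = 4.

2, 4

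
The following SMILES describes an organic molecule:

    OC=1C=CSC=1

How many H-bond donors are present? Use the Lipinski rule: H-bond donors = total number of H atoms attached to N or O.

Donors: find every N or O and count the H atoms it carries.
  atom 1 (O): bond orders sum to 1 → 1 H
Lipinski HBD = 1.

1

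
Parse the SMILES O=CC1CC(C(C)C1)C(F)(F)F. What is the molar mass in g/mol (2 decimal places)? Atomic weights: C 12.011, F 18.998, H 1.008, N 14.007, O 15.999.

First, the molecular formula is C8H11F3O (counting implicit H from valence).
  C: 8 × 12.011 = 96.088
  F: 3 × 18.998 = 56.994
  H: 11 × 1.008 = 11.088
  O: 1 × 15.999 = 15.999
Sum: 8×12.011 + 3×18.998 + 11×1.008 + 1×15.999 = 180.169 → 180.17 g/mol.

180.17 g/mol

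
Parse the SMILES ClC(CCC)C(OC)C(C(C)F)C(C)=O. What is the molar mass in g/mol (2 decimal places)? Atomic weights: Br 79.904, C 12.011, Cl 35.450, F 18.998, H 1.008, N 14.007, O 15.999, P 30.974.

First, the molecular formula is C11H20ClFO2 (counting implicit H from valence).
  C: 11 × 12.011 = 132.121
  Cl: 1 × 35.450 = 35.450
  F: 1 × 18.998 = 18.998
  H: 20 × 1.008 = 20.160
  O: 2 × 15.999 = 31.998
Sum: 11×12.011 + 1×35.450 + 1×18.998 + 20×1.008 + 2×15.999 = 238.727 → 238.73 g/mol.

238.73 g/mol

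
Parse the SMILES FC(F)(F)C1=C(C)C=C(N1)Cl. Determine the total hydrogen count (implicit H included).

Walk through each heavy atom and fill implicit hydrogens from standard valence (C 4, N 3, O 2, S 2, halogen 1):
  atom 1: F (halogen, monovalent) → 0 H
  atom 2: C, bond orders sum to 4 (valence 4) → 0 H
  atom 3: F (halogen, monovalent) → 0 H
  atom 4: F (halogen, monovalent) → 0 H
  atom 5: C, bond orders sum to 4 (valence 4) → 0 H
  atom 6: C, bond orders sum to 4 (valence 4) → 0 H
  atom 7: C, bond orders sum to 1 (valence 4) → 3 H
  atom 8: C, bond orders sum to 3 (valence 4) → 1 H
  atom 9: C, bond orders sum to 4 (valence 4) → 0 H
  atom 10: N, bond orders sum to 2 (valence 3) → 1 H
  atom 11: Cl (halogen, monovalent) → 0 H
Total hydrogens: 5.

5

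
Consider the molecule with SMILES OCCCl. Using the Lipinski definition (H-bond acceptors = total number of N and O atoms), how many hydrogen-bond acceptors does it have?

1

N atoms: 0; O atoms: 1.
Lipinski HBA = 0 + 1 = 1.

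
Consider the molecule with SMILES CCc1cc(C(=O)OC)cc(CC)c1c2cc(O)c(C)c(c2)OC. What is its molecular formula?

C20H24O4

Walk through each heavy atom and fill implicit hydrogens from standard valence (C 4, N 3, O 2, S 2, halogen 1); for lowercase aromatic atoms, an aromatic c carries 1 H when it has two neighbours and 0 H with three, and aromatic n carries 0 H:
  atom 1: C, bond orders sum to 1 (valence 4) → 3 H
  atom 2: C, bond orders sum to 2 (valence 4) → 2 H
  atom 3: aromatic c, 3 neighbours → 0 H
  atom 4: aromatic c, 2 neighbours → 1 H
  atom 5: aromatic c, 3 neighbours → 0 H
  atom 6: C, bond orders sum to 4 (valence 4) → 0 H
  atom 7: O, bond orders sum to 2 (valence 2) → 0 H
  atom 8: O, bond orders sum to 2 (valence 2) → 0 H
  atom 9: C, bond orders sum to 1 (valence 4) → 3 H
  atom 10: aromatic c, 2 neighbours → 1 H
  atom 11: aromatic c, 3 neighbours → 0 H
  atom 12: C, bond orders sum to 2 (valence 4) → 2 H
  atom 13: C, bond orders sum to 1 (valence 4) → 3 H
  atom 14: aromatic c, 3 neighbours → 0 H
  atom 15: aromatic c, 3 neighbours → 0 H
  atom 16: aromatic c, 2 neighbours → 1 H
  atom 17: aromatic c, 3 neighbours → 0 H
  atom 18: O, bond orders sum to 1 (valence 2) → 1 H
  atom 19: aromatic c, 3 neighbours → 0 H
  atom 20: C, bond orders sum to 1 (valence 4) → 3 H
  atom 21: aromatic c, 3 neighbours → 0 H
  atom 22: aromatic c, 2 neighbours → 1 H
  atom 23: O, bond orders sum to 2 (valence 2) → 0 H
  atom 24: C, bond orders sum to 1 (valence 4) → 3 H
Totals → C:20, H:24, O:4.
In Hill order: C20H24O4.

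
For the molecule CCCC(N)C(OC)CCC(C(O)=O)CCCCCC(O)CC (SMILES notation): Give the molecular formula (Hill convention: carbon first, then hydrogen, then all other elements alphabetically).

Walk through each heavy atom and fill implicit hydrogens from standard valence (C 4, N 3, O 2, S 2, halogen 1):
  atom 1: C, bond orders sum to 1 (valence 4) → 3 H
  atom 2: C, bond orders sum to 2 (valence 4) → 2 H
  atom 3: C, bond orders sum to 2 (valence 4) → 2 H
  atom 4: C, bond orders sum to 3 (valence 4) → 1 H
  atom 5: N, bond orders sum to 1 (valence 3) → 2 H
  atom 6: C, bond orders sum to 3 (valence 4) → 1 H
  atom 7: O, bond orders sum to 2 (valence 2) → 0 H
  atom 8: C, bond orders sum to 1 (valence 4) → 3 H
  atom 9: C, bond orders sum to 2 (valence 4) → 2 H
  atom 10: C, bond orders sum to 2 (valence 4) → 2 H
  atom 11: C, bond orders sum to 3 (valence 4) → 1 H
  atom 12: C, bond orders sum to 4 (valence 4) → 0 H
  atom 13: O, bond orders sum to 1 (valence 2) → 1 H
  atom 14: O, bond orders sum to 2 (valence 2) → 0 H
  atom 15: C, bond orders sum to 2 (valence 4) → 2 H
  atom 16: C, bond orders sum to 2 (valence 4) → 2 H
  atom 17: C, bond orders sum to 2 (valence 4) → 2 H
  atom 18: C, bond orders sum to 2 (valence 4) → 2 H
  atom 19: C, bond orders sum to 2 (valence 4) → 2 H
  atom 20: C, bond orders sum to 3 (valence 4) → 1 H
  atom 21: O, bond orders sum to 1 (valence 2) → 1 H
  atom 22: C, bond orders sum to 2 (valence 4) → 2 H
  atom 23: C, bond orders sum to 1 (valence 4) → 3 H
Totals → C:18, H:37, N:1, O:4.

C18H37NO4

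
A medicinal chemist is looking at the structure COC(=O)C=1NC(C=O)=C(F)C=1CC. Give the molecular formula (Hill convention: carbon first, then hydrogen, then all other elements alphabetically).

C9H10FNO3

Walk through each heavy atom and fill implicit hydrogens from standard valence (C 4, N 3, O 2, S 2, halogen 1):
  atom 1: C, bond orders sum to 1 (valence 4) → 3 H
  atom 2: O, bond orders sum to 2 (valence 2) → 0 H
  atom 3: C, bond orders sum to 4 (valence 4) → 0 H
  atom 4: O, bond orders sum to 2 (valence 2) → 0 H
  atom 5: C, bond orders sum to 4 (valence 4) → 0 H
  atom 6: N, bond orders sum to 2 (valence 3) → 1 H
  atom 7: C, bond orders sum to 4 (valence 4) → 0 H
  atom 8: C, bond orders sum to 3 (valence 4) → 1 H
  atom 9: O, bond orders sum to 2 (valence 2) → 0 H
  atom 10: C, bond orders sum to 4 (valence 4) → 0 H
  atom 11: F (halogen, monovalent) → 0 H
  atom 12: C, bond orders sum to 4 (valence 4) → 0 H
  atom 13: C, bond orders sum to 2 (valence 4) → 2 H
  atom 14: C, bond orders sum to 1 (valence 4) → 3 H
Totals → C:9, H:10, F:1, N:1, O:3.
In Hill order: C9H10FNO3.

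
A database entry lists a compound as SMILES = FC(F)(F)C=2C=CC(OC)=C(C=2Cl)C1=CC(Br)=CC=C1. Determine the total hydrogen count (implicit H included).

Walk through each heavy atom and fill implicit hydrogens from standard valence (C 4, N 3, O 2, S 2, halogen 1):
  atom 1: F (halogen, monovalent) → 0 H
  atom 2: C, bond orders sum to 4 (valence 4) → 0 H
  atom 3: F (halogen, monovalent) → 0 H
  atom 4: F (halogen, monovalent) → 0 H
  atom 5: C, bond orders sum to 4 (valence 4) → 0 H
  atom 6: C, bond orders sum to 3 (valence 4) → 1 H
  atom 7: C, bond orders sum to 3 (valence 4) → 1 H
  atom 8: C, bond orders sum to 4 (valence 4) → 0 H
  atom 9: O, bond orders sum to 2 (valence 2) → 0 H
  atom 10: C, bond orders sum to 1 (valence 4) → 3 H
  atom 11: C, bond orders sum to 4 (valence 4) → 0 H
  atom 12: C, bond orders sum to 4 (valence 4) → 0 H
  atom 13: Cl (halogen, monovalent) → 0 H
  atom 14: C, bond orders sum to 4 (valence 4) → 0 H
  atom 15: C, bond orders sum to 3 (valence 4) → 1 H
  atom 16: C, bond orders sum to 4 (valence 4) → 0 H
  atom 17: Br (halogen, monovalent) → 0 H
  atom 18: C, bond orders sum to 3 (valence 4) → 1 H
  atom 19: C, bond orders sum to 3 (valence 4) → 1 H
  atom 20: C, bond orders sum to 3 (valence 4) → 1 H
Total hydrogens: 9.

9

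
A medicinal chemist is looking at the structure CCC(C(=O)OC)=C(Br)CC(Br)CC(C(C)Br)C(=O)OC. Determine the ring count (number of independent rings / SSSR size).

In SMILES, each pair of matching ring-closure digits denotes one ring-closing bond; the number of such bonds equals the number of independent rings.
Ring-closure bonds here: 0.

0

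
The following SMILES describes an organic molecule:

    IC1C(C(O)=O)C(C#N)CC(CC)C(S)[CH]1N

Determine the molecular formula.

C11H17IN2O2S

Walk through each heavy atom and fill implicit hydrogens from standard valence (C 4, N 3, O 2, S 2, halogen 1):
  atom 1: I (halogen, monovalent) → 0 H
  atom 2: C, bond orders sum to 3 (valence 4) → 1 H
  atom 3: C, bond orders sum to 3 (valence 4) → 1 H
  atom 4: C, bond orders sum to 4 (valence 4) → 0 H
  atom 5: O, bond orders sum to 1 (valence 2) → 1 H
  atom 6: O, bond orders sum to 2 (valence 2) → 0 H
  atom 7: C, bond orders sum to 3 (valence 4) → 1 H
  atom 8: C, bond orders sum to 4 (valence 4) → 0 H
  atom 9: N, bond orders sum to 3 (valence 3) → 0 H
  atom 10: C, bond orders sum to 2 (valence 4) → 2 H
  atom 11: C, bond orders sum to 3 (valence 4) → 1 H
  atom 12: C, bond orders sum to 2 (valence 4) → 2 H
  atom 13: C, bond orders sum to 1 (valence 4) → 3 H
  atom 14: C, bond orders sum to 3 (valence 4) → 1 H
  atom 15: S, bond orders sum to 1 (valence 2) → 1 H
  atom 16: C with explicit H count 1
  atom 17: N, bond orders sum to 1 (valence 3) → 2 H
Totals → C:11, H:17, I:1, N:2, O:2, S:1.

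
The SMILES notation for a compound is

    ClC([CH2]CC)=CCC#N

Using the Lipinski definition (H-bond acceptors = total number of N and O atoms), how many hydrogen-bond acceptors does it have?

N atoms: 1; O atoms: 0.
Lipinski HBA = 1 + 0 = 1.

1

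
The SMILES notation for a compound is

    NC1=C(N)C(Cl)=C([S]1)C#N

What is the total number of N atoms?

Scan the SMILES for N atoms (remember two-letter symbols like Cl and Br are single atoms).
Nitrogen count: 3.

3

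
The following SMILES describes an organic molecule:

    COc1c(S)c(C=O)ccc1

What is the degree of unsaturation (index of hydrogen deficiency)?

5

Molecular formula: C8H8O2S.
DoU = (2C + 2 + N − H − X) / 2, where X is the halogen count and O/S are ignored.
    = (2·8 + 2 + 0 − 8 − 0) / 2 = 10 / 2 = 5.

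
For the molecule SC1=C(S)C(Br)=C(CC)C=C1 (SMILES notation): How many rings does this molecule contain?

1

In SMILES, each pair of matching ring-closure digits denotes one ring-closing bond; the number of such bonds equals the number of independent rings.
Ring-closure bonds here: 1.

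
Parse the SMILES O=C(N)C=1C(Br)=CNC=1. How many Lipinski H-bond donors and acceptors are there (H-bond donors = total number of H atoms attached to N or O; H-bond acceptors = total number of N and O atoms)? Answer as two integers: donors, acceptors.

3, 3

Donors: find every N or O and count the H atoms it carries.
  atom 1 (O): bond orders sum to 2 → 0 H
  atom 3 (N): bond orders sum to 1 → 2 H
  atom 8 (N): bond orders sum to 2 → 1 H
Lipinski HBD = 3.
Acceptors: N atoms = 2, O atoms = 1 → HBA = 3.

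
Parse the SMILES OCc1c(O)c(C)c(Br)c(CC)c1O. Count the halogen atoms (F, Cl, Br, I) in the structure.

1

Halogen atoms appear at heavy-atom position 9 (1×Br).
Other groups present: 3 hydroxyl.
Halogen count: 1.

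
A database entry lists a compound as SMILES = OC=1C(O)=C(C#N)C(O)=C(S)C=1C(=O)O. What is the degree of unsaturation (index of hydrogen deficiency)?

7

Molecular formula: C8H5NO5S.
DoU = (2C + 2 + N − H − X) / 2, where X is the halogen count and O/S are ignored.
    = (2·8 + 2 + 1 − 5 − 0) / 2 = 14 / 2 = 7.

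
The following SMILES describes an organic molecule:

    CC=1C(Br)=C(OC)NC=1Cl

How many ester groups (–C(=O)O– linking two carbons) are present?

0

Scan the SMILES for the ester motif — none present.
Groups that are present: 1 ether.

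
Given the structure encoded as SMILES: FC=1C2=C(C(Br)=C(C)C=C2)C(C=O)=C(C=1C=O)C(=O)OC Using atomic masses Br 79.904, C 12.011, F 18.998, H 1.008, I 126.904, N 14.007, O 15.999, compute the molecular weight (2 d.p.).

353.14 g/mol

First, the molecular formula is C15H10BrFO4 (counting implicit H from valence).
  Br: 1 × 79.904 = 79.904
  C: 15 × 12.011 = 180.165
  F: 1 × 18.998 = 18.998
  H: 10 × 1.008 = 10.080
  O: 4 × 15.999 = 63.996
Sum: 1×79.904 + 15×12.011 + 1×18.998 + 10×1.008 + 4×15.999 = 353.143 → 353.14 g/mol.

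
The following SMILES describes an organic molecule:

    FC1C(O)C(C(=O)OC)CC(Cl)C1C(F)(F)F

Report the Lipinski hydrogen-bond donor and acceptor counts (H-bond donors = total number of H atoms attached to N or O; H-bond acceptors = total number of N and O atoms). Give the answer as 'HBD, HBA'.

1, 3

Donors: find every N or O and count the H atoms it carries.
  atom 4 (O): bond orders sum to 1 → 1 H
  atom 7 (O): bond orders sum to 2 → 0 H
  atom 8 (O): bond orders sum to 2 → 0 H
Lipinski HBD = 1.
Acceptors: N atoms = 0, O atoms = 3 → HBA = 3.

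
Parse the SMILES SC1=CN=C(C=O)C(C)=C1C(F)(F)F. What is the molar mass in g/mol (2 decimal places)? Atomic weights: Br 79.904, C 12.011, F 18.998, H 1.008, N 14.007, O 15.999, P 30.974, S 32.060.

First, the molecular formula is C8H6F3NOS (counting implicit H from valence).
  C: 8 × 12.011 = 96.088
  F: 3 × 18.998 = 56.994
  H: 6 × 1.008 = 6.048
  N: 1 × 14.007 = 14.007
  O: 1 × 15.999 = 15.999
  S: 1 × 32.060 = 32.060
Sum: 8×12.011 + 3×18.998 + 6×1.008 + 1×14.007 + 1×15.999 + 1×32.060 = 221.196 → 221.20 g/mol.

221.20 g/mol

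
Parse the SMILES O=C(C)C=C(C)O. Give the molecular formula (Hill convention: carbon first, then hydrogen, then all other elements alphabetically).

C5H8O2

Walk through each heavy atom and fill implicit hydrogens from standard valence (C 4, N 3, O 2, S 2, halogen 1):
  atom 1: O, bond orders sum to 2 (valence 2) → 0 H
  atom 2: C, bond orders sum to 4 (valence 4) → 0 H
  atom 3: C, bond orders sum to 1 (valence 4) → 3 H
  atom 4: C, bond orders sum to 3 (valence 4) → 1 H
  atom 5: C, bond orders sum to 4 (valence 4) → 0 H
  atom 6: C, bond orders sum to 1 (valence 4) → 3 H
  atom 7: O, bond orders sum to 1 (valence 2) → 1 H
Totals → C:5, H:8, O:2.
In Hill order: C5H8O2.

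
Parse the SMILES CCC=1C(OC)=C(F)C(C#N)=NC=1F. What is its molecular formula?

Walk through each heavy atom and fill implicit hydrogens from standard valence (C 4, N 3, O 2, S 2, halogen 1):
  atom 1: C, bond orders sum to 1 (valence 4) → 3 H
  atom 2: C, bond orders sum to 2 (valence 4) → 2 H
  atom 3: C, bond orders sum to 4 (valence 4) → 0 H
  atom 4: C, bond orders sum to 4 (valence 4) → 0 H
  atom 5: O, bond orders sum to 2 (valence 2) → 0 H
  atom 6: C, bond orders sum to 1 (valence 4) → 3 H
  atom 7: C, bond orders sum to 4 (valence 4) → 0 H
  atom 8: F (halogen, monovalent) → 0 H
  atom 9: C, bond orders sum to 4 (valence 4) → 0 H
  atom 10: C, bond orders sum to 4 (valence 4) → 0 H
  atom 11: N, bond orders sum to 3 (valence 3) → 0 H
  atom 12: N, bond orders sum to 3 (valence 3) → 0 H
  atom 13: C, bond orders sum to 4 (valence 4) → 0 H
  atom 14: F (halogen, monovalent) → 0 H
Totals → C:9, H:8, F:2, N:2, O:1.

C9H8F2N2O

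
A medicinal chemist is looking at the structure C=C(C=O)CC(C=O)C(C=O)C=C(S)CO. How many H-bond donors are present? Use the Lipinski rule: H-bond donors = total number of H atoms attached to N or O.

Donors: find every N or O and count the H atoms it carries.
  atom 4 (O): bond orders sum to 2 → 0 H
  atom 8 (O): bond orders sum to 2 → 0 H
  atom 11 (O): bond orders sum to 2 → 0 H
  atom 16 (O): bond orders sum to 1 → 1 H
Lipinski HBD = 1.

1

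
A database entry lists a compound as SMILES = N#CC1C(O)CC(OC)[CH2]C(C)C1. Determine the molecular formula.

C10H17NO2

Walk through each heavy atom and fill implicit hydrogens from standard valence (C 4, N 3, O 2, S 2, halogen 1):
  atom 1: N, bond orders sum to 3 (valence 3) → 0 H
  atom 2: C, bond orders sum to 4 (valence 4) → 0 H
  atom 3: C, bond orders sum to 3 (valence 4) → 1 H
  atom 4: C, bond orders sum to 3 (valence 4) → 1 H
  atom 5: O, bond orders sum to 1 (valence 2) → 1 H
  atom 6: C, bond orders sum to 2 (valence 4) → 2 H
  atom 7: C, bond orders sum to 3 (valence 4) → 1 H
  atom 8: O, bond orders sum to 2 (valence 2) → 0 H
  atom 9: C, bond orders sum to 1 (valence 4) → 3 H
  atom 10: C with explicit H count 2
  atom 11: C, bond orders sum to 3 (valence 4) → 1 H
  atom 12: C, bond orders sum to 1 (valence 4) → 3 H
  atom 13: C, bond orders sum to 2 (valence 4) → 2 H
Totals → C:10, H:17, N:1, O:2.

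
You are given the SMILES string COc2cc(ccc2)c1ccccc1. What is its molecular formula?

C13H12O

Walk through each heavy atom and fill implicit hydrogens from standard valence (C 4, N 3, O 2, S 2, halogen 1); for lowercase aromatic atoms, an aromatic c carries 1 H when it has two neighbours and 0 H with three, and aromatic n carries 0 H:
  atom 1: C, bond orders sum to 1 (valence 4) → 3 H
  atom 2: O, bond orders sum to 2 (valence 2) → 0 H
  atom 3: aromatic c, 3 neighbours → 0 H
  atom 4: aromatic c, 2 neighbours → 1 H
  atom 5: aromatic c, 3 neighbours → 0 H
  atom 6: aromatic c, 2 neighbours → 1 H
  atom 7: aromatic c, 2 neighbours → 1 H
  atom 8: aromatic c, 2 neighbours → 1 H
  atom 9: aromatic c, 3 neighbours → 0 H
  atom 10: aromatic c, 2 neighbours → 1 H
  atom 11: aromatic c, 2 neighbours → 1 H
  atom 12: aromatic c, 2 neighbours → 1 H
  atom 13: aromatic c, 2 neighbours → 1 H
  atom 14: aromatic c, 2 neighbours → 1 H
Totals → C:13, H:12, O:1.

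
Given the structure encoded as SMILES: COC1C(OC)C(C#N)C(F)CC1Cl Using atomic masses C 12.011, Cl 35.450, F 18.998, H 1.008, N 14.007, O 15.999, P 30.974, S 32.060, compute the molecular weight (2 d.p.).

First, the molecular formula is C9H13ClFNO2 (counting implicit H from valence).
  C: 9 × 12.011 = 108.099
  Cl: 1 × 35.450 = 35.450
  F: 1 × 18.998 = 18.998
  H: 13 × 1.008 = 13.104
  N: 1 × 14.007 = 14.007
  O: 2 × 15.999 = 31.998
Sum: 9×12.011 + 1×35.450 + 1×18.998 + 13×1.008 + 1×14.007 + 2×15.999 = 221.656 → 221.66 g/mol.

221.66 g/mol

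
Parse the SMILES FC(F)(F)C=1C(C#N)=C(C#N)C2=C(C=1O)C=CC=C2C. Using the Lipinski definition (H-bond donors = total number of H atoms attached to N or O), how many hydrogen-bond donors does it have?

Donors: find every N or O and count the H atoms it carries.
  atom 8 (N): bond orders sum to 3 → 0 H
  atom 11 (N): bond orders sum to 3 → 0 H
  atom 15 (O): bond orders sum to 1 → 1 H
Lipinski HBD = 1.

1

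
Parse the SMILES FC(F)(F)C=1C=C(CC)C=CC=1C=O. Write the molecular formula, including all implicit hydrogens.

C10H9F3O

Walk through each heavy atom and fill implicit hydrogens from standard valence (C 4, N 3, O 2, S 2, halogen 1):
  atom 1: F (halogen, monovalent) → 0 H
  atom 2: C, bond orders sum to 4 (valence 4) → 0 H
  atom 3: F (halogen, monovalent) → 0 H
  atom 4: F (halogen, monovalent) → 0 H
  atom 5: C, bond orders sum to 4 (valence 4) → 0 H
  atom 6: C, bond orders sum to 3 (valence 4) → 1 H
  atom 7: C, bond orders sum to 4 (valence 4) → 0 H
  atom 8: C, bond orders sum to 2 (valence 4) → 2 H
  atom 9: C, bond orders sum to 1 (valence 4) → 3 H
  atom 10: C, bond orders sum to 3 (valence 4) → 1 H
  atom 11: C, bond orders sum to 3 (valence 4) → 1 H
  atom 12: C, bond orders sum to 4 (valence 4) → 0 H
  atom 13: C, bond orders sum to 3 (valence 4) → 1 H
  atom 14: O, bond orders sum to 2 (valence 2) → 0 H
Totals → C:10, H:9, F:3, O:1.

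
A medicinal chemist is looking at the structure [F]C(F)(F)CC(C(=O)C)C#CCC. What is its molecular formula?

Walk through each heavy atom and fill implicit hydrogens from standard valence (C 4, N 3, O 2, S 2, halogen 1):
  atom 1: F with explicit H count 0
  atom 2: C, bond orders sum to 4 (valence 4) → 0 H
  atom 3: F (halogen, monovalent) → 0 H
  atom 4: F (halogen, monovalent) → 0 H
  atom 5: C, bond orders sum to 2 (valence 4) → 2 H
  atom 6: C, bond orders sum to 3 (valence 4) → 1 H
  atom 7: C, bond orders sum to 4 (valence 4) → 0 H
  atom 8: O, bond orders sum to 2 (valence 2) → 0 H
  atom 9: C, bond orders sum to 1 (valence 4) → 3 H
  atom 10: C, bond orders sum to 4 (valence 4) → 0 H
  atom 11: C, bond orders sum to 4 (valence 4) → 0 H
  atom 12: C, bond orders sum to 2 (valence 4) → 2 H
  atom 13: C, bond orders sum to 1 (valence 4) → 3 H
Totals → C:9, H:11, F:3, O:1.
In Hill order: C9H11F3O.

C9H11F3O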